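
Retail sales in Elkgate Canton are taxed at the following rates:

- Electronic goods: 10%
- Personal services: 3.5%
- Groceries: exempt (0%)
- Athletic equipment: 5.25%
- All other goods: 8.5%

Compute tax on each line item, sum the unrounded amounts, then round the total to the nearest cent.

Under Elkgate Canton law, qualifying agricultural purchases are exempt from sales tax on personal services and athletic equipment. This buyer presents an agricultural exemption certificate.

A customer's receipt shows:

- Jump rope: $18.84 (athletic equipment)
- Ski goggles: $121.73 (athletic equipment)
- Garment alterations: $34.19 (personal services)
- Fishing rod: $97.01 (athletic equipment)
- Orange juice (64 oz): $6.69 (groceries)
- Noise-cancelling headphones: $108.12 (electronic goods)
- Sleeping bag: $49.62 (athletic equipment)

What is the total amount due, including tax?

Jump rope $18.84: athletic equipment, buyer-exempt → 0% → $0.00
Ski goggles $121.73: athletic equipment, buyer-exempt → 0% → $0.00
Garment alterations $34.19: personal services, buyer-exempt → 0% → $0.00
Fishing rod $97.01: athletic equipment, buyer-exempt → 0% → $0.00
Orange juice (64 oz) $6.69: groceries → 0% → $0.00
Noise-cancelling headphones $108.12: electronic goods → 10% → $10.812
Sleeping bag $49.62: athletic equipment, buyer-exempt → 0% → $0.00
Subtotal = $436.20; unrounded tax = $10.812 → $10.81; total due = $447.01

$447.01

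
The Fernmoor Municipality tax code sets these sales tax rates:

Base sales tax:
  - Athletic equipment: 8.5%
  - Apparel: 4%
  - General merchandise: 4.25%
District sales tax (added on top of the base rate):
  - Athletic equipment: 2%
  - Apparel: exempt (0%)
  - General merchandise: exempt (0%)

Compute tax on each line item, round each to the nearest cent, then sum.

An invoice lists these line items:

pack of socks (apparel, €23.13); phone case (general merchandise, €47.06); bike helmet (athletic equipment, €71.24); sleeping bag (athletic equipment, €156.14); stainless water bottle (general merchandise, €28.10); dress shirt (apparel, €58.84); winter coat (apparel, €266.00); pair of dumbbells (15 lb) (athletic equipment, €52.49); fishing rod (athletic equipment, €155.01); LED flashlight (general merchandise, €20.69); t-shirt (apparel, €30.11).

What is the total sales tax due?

Pack of socks €23.13: apparel → 4% + 0% district = 4% → €0.93
Phone case €47.06: general merchandise → 4.25% + 0% district = 4.25% → €2.00
Bike helmet €71.24: athletic equipment → 8.5% + 2% district = 10.5% → €7.48
Sleeping bag €156.14: athletic equipment → 8.5% + 2% district = 10.5% → €16.39
Stainless water bottle €28.10: general merchandise → 4.25% + 0% district = 4.25% → €1.19
Dress shirt €58.84: apparel → 4% + 0% district = 4% → €2.35
Winter coat €266.00: apparel → 4% + 0% district = 4% → €10.64
Pair of dumbbells (15 lb) €52.49: athletic equipment → 8.5% + 2% district = 10.5% → €5.51
Fishing rod €155.01: athletic equipment → 8.5% + 2% district = 10.5% → €16.28
LED flashlight €20.69: general merchandise → 4.25% + 0% district = 4.25% → €0.88
T-shirt €30.11: apparel → 4% + 0% district = 4% → €1.20
Total tax = €0.93 + €2.00 + €7.48 + €16.39 + €1.19 + €2.35 + €10.64 + €5.51 + €16.28 + €0.88 + €1.20 = €64.85

€64.85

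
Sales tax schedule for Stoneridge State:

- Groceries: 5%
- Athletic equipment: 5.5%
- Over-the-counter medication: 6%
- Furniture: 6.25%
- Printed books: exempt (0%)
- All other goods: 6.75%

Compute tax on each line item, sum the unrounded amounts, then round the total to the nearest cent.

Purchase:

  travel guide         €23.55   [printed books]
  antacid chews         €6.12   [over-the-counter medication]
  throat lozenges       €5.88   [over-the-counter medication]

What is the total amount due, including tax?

€36.27

Travel guide €23.55: printed books → 0% → €0.00
Antacid chews €6.12: over-the-counter medication → 6% → €0.3672
Throat lozenges €5.88: over-the-counter medication → 6% → €0.3528
Subtotal = €35.55; unrounded tax = €0.72 → €0.72; total due = €36.27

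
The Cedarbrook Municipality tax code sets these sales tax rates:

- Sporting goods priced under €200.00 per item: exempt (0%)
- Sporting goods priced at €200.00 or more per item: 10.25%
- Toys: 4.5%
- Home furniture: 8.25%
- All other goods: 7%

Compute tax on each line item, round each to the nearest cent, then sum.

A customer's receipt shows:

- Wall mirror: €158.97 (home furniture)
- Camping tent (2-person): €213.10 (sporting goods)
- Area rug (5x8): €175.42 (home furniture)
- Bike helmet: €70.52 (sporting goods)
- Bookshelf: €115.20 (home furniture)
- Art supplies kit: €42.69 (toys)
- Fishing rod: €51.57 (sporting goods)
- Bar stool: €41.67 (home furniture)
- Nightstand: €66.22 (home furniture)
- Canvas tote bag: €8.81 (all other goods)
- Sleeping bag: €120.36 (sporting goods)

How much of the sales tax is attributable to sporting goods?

€21.84

Camping tent (2-person) €213.10: sporting goods, €200.00 or more → 10.25% → €21.84
Bike helmet €70.52: sporting goods, under €200.00 → 0% → €0.00
Fishing rod €51.57: sporting goods, under €200.00 → 0% → €0.00
Sleeping bag €120.36: sporting goods, under €200.00 → 0% → €0.00
Tax on sporting goods = €21.84 + €0.00 + €0.00 + €0.00 = €21.84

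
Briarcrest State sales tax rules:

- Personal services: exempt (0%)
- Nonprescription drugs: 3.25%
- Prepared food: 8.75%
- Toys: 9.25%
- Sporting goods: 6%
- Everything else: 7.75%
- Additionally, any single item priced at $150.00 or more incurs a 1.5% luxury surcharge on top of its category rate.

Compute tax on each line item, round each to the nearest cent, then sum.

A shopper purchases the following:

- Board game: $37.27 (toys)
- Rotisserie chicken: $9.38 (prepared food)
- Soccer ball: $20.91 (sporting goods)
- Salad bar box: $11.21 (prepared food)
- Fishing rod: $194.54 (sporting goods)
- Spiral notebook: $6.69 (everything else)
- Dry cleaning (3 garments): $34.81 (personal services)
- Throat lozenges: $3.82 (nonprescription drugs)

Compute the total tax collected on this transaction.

$21.73

Board game $37.27: toys → 9.25% → $3.45
Rotisserie chicken $9.38: prepared food → 8.75% → $0.82
Soccer ball $20.91: sporting goods → 6% → $1.25
Salad bar box $11.21: prepared food → 8.75% → $0.98
Fishing rod $194.54: sporting goods → 6% + 1.5% surcharge = 7.5% → $14.59
Spiral notebook $6.69: everything else → 7.75% → $0.52
Dry cleaning (3 garments) $34.81: personal services → 0% → $0.00
Throat lozenges $3.82: nonprescription drugs → 3.25% → $0.12
Total tax = $3.45 + $0.82 + $1.25 + $0.98 + $14.59 + $0.52 + $0.12 = $21.73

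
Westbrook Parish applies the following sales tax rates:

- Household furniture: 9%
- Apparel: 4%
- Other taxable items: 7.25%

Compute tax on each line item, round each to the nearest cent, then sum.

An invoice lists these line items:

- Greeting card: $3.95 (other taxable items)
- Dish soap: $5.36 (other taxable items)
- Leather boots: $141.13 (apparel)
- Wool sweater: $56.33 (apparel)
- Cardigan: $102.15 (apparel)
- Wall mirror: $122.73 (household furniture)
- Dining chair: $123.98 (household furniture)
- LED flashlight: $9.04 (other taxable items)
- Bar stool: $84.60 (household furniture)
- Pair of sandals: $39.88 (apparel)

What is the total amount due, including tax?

Greeting card $3.95: other taxable items → 7.25% → $0.29
Dish soap $5.36: other taxable items → 7.25% → $0.39
Leather boots $141.13: apparel → 4% → $5.65
Wool sweater $56.33: apparel → 4% → $2.25
Cardigan $102.15: apparel → 4% → $4.09
Wall mirror $122.73: household furniture → 9% → $11.05
Dining chair $123.98: household furniture → 9% → $11.16
LED flashlight $9.04: other taxable items → 7.25% → $0.66
Bar stool $84.60: household furniture → 9% → $7.61
Pair of sandals $39.88: apparel → 4% → $1.60
Subtotal = $689.15; tax = $44.75; total due = $733.90

$733.90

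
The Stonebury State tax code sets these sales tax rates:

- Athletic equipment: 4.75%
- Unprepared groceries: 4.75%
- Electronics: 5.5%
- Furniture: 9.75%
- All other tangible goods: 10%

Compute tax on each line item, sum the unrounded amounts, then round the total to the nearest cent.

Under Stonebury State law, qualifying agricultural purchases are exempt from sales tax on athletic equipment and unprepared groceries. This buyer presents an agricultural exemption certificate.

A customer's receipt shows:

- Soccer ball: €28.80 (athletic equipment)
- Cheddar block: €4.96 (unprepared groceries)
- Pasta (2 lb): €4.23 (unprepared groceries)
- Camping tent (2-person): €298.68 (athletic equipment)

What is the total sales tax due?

Soccer ball €28.80: athletic equipment, buyer-exempt → 0% → €0.00
Cheddar block €4.96: unprepared groceries, buyer-exempt → 0% → €0.00
Pasta (2 lb) €4.23: unprepared groceries, buyer-exempt → 0% → €0.00
Camping tent (2-person) €298.68: athletic equipment, buyer-exempt → 0% → €0.00
Unrounded tax sum = €0.00 → €0.00

€0.00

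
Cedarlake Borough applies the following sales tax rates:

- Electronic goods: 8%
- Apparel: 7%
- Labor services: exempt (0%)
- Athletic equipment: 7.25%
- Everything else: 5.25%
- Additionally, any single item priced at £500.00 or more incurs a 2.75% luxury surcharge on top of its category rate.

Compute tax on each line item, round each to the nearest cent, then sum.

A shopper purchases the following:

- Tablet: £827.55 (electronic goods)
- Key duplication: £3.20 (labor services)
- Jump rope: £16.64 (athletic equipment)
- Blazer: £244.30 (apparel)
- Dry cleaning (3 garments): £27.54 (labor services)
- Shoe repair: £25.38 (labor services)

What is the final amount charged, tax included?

Tablet £827.55: electronic goods → 8% + 2.75% surcharge = 10.75% → £88.96
Key duplication £3.20: labor services → 0% → £0.00
Jump rope £16.64: athletic equipment → 7.25% → £1.21
Blazer £244.30: apparel → 7% → £17.10
Dry cleaning (3 garments) £27.54: labor services → 0% → £0.00
Shoe repair £25.38: labor services → 0% → £0.00
Subtotal = £1144.61; tax = £107.27; total due = £1251.88

£1251.88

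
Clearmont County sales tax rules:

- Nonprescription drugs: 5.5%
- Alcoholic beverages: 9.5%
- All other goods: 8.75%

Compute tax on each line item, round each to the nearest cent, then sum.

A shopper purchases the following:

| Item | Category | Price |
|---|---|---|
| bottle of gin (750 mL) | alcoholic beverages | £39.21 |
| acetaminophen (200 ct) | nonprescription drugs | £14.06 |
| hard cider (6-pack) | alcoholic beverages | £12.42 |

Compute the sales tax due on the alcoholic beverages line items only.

Bottle of gin (750 mL) £39.21: alcoholic beverages → 9.5% → £3.72
Hard cider (6-pack) £12.42: alcoholic beverages → 9.5% → £1.18
Tax on alcoholic beverages = £3.72 + £1.18 = £4.90

£4.90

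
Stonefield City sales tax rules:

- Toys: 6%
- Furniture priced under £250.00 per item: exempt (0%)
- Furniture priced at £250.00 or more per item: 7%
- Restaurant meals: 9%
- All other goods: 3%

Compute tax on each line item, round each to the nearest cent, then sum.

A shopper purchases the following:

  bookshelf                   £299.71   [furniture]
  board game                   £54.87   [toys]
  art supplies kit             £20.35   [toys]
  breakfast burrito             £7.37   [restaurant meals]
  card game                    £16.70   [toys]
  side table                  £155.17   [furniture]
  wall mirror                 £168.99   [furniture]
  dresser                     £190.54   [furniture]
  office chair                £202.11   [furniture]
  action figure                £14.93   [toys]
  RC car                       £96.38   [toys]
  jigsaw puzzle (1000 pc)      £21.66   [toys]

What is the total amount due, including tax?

Bookshelf £299.71: furniture, £250.00 or more → 7% → £20.98
Board game £54.87: toys → 6% → £3.29
Art supplies kit £20.35: toys → 6% → £1.22
Breakfast burrito £7.37: restaurant meals → 9% → £0.66
Card game £16.70: toys → 6% → £1.00
Side table £155.17: furniture, under £250.00 → 0% → £0.00
Wall mirror £168.99: furniture, under £250.00 → 0% → £0.00
Dresser £190.54: furniture, under £250.00 → 0% → £0.00
Office chair £202.11: furniture, under £250.00 → 0% → £0.00
Action figure £14.93: toys → 6% → £0.90
RC car £96.38: toys → 6% → £5.78
Jigsaw puzzle (1000 pc) £21.66: toys → 6% → £1.30
Subtotal = £1248.78; tax = £35.13; total due = £1283.91

£1283.91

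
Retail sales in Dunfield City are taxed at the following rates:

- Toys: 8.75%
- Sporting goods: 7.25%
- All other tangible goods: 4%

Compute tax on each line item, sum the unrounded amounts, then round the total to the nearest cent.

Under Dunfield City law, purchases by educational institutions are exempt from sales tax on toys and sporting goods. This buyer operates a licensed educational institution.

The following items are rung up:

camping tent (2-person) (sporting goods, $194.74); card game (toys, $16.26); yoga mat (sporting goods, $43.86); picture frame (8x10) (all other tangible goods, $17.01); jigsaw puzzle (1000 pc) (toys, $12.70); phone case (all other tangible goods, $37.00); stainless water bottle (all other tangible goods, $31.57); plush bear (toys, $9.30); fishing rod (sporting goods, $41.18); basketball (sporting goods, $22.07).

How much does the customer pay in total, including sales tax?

$429.11

Camping tent (2-person) $194.74: sporting goods, buyer-exempt → 0% → $0.00
Card game $16.26: toys, buyer-exempt → 0% → $0.00
Yoga mat $43.86: sporting goods, buyer-exempt → 0% → $0.00
Picture frame (8x10) $17.01: all other tangible goods → 4% → $0.6804
Jigsaw puzzle (1000 pc) $12.70: toys, buyer-exempt → 0% → $0.00
Phone case $37.00: all other tangible goods → 4% → $1.48
Stainless water bottle $31.57: all other tangible goods → 4% → $1.2628
Plush bear $9.30: toys, buyer-exempt → 0% → $0.00
Fishing rod $41.18: sporting goods, buyer-exempt → 0% → $0.00
Basketball $22.07: sporting goods, buyer-exempt → 0% → $0.00
Subtotal = $425.69; unrounded tax = $3.4232 → $3.42; total due = $429.11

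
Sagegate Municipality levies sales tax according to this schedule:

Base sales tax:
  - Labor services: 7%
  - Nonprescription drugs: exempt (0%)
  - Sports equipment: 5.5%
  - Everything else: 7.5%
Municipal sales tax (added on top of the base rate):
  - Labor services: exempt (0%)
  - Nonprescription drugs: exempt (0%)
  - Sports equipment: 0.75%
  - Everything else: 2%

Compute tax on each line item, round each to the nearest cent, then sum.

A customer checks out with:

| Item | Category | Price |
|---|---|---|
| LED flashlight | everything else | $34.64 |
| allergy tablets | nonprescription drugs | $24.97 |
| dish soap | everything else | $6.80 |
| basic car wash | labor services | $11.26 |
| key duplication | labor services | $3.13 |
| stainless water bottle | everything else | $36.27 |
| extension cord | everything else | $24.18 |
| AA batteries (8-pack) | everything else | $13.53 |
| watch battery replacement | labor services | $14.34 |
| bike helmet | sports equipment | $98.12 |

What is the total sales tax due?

$19.12

LED flashlight $34.64: everything else → 7.5% + 2% municipal = 9.5% → $3.29
Allergy tablets $24.97: nonprescription drugs → 0% + 0% municipal = 0% → $0.00
Dish soap $6.80: everything else → 7.5% + 2% municipal = 9.5% → $0.65
Basic car wash $11.26: labor services → 7% + 0% municipal = 7% → $0.79
Key duplication $3.13: labor services → 7% + 0% municipal = 7% → $0.22
Stainless water bottle $36.27: everything else → 7.5% + 2% municipal = 9.5% → $3.45
Extension cord $24.18: everything else → 7.5% + 2% municipal = 9.5% → $2.30
AA batteries (8-pack) $13.53: everything else → 7.5% + 2% municipal = 9.5% → $1.29
Watch battery replacement $14.34: labor services → 7% + 0% municipal = 7% → $1.00
Bike helmet $98.12: sports equipment → 5.5% + 0.75% municipal = 6.25% → $6.13
Total tax = $3.29 + $0.65 + $0.79 + $0.22 + $3.45 + $2.30 + $1.29 + $1.00 + $6.13 = $19.12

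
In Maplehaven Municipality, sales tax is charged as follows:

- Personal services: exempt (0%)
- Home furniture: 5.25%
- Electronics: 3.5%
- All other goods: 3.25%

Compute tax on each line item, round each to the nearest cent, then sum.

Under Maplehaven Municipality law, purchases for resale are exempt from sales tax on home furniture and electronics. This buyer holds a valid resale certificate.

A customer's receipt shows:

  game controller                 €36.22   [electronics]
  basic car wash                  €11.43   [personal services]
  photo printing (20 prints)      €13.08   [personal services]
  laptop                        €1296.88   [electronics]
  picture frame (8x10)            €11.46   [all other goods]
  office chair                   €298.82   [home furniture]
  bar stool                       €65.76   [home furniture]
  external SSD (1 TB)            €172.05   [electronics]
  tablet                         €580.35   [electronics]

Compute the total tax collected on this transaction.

Game controller €36.22: electronics, buyer-exempt → 0% → €0.00
Basic car wash €11.43: personal services → 0% → €0.00
Photo printing (20 prints) €13.08: personal services → 0% → €0.00
Laptop €1296.88: electronics, buyer-exempt → 0% → €0.00
Picture frame (8x10) €11.46: all other goods → 3.25% → €0.37
Office chair €298.82: home furniture, buyer-exempt → 0% → €0.00
Bar stool €65.76: home furniture, buyer-exempt → 0% → €0.00
External SSD (1 TB) €172.05: electronics, buyer-exempt → 0% → €0.00
Tablet €580.35: electronics, buyer-exempt → 0% → €0.00
Total tax = €0.37

€0.37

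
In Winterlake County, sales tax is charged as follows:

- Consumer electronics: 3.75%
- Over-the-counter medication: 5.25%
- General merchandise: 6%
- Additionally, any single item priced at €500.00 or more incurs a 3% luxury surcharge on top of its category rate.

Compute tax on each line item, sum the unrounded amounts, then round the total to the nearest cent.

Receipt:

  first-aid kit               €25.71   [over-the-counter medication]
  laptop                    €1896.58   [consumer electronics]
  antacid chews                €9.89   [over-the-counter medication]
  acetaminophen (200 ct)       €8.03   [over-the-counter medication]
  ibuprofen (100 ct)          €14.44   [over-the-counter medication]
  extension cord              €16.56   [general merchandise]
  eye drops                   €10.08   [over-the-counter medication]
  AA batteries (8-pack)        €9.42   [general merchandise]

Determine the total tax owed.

First-aid kit €25.71: over-the-counter medication → 5.25% → €1.349775
Laptop €1896.58: consumer electronics → 3.75% + 3% surcharge = 6.75% → €128.01915
Antacid chews €9.89: over-the-counter medication → 5.25% → €0.519225
Acetaminophen (200 ct) €8.03: over-the-counter medication → 5.25% → €0.421575
Ibuprofen (100 ct) €14.44: over-the-counter medication → 5.25% → €0.7581
Extension cord €16.56: general merchandise → 6% → €0.9936
Eye drops €10.08: over-the-counter medication → 5.25% → €0.5292
AA batteries (8-pack) €9.42: general merchandise → 6% → €0.5652
Unrounded tax sum = €133.155825 → €133.16

€133.16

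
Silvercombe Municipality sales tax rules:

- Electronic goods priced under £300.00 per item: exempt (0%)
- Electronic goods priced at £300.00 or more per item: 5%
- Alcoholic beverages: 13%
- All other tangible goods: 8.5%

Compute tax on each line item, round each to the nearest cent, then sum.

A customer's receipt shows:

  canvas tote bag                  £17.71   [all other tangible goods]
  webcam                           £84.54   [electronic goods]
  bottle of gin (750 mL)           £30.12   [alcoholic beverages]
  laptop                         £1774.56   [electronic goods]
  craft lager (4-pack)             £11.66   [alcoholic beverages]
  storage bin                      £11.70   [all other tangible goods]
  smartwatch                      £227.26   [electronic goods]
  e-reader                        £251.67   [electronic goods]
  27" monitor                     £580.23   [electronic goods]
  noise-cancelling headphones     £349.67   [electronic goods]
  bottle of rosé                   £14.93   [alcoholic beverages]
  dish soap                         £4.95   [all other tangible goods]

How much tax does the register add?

£145.52

Canvas tote bag £17.71: all other tangible goods → 8.5% → £1.51
Webcam £84.54: electronic goods, under £300.00 → 0% → £0.00
Bottle of gin (750 mL) £30.12: alcoholic beverages → 13% → £3.92
Laptop £1774.56: electronic goods, £300.00 or more → 5% → £88.73
Craft lager (4-pack) £11.66: alcoholic beverages → 13% → £1.52
Storage bin £11.70: all other tangible goods → 8.5% → £0.99
Smartwatch £227.26: electronic goods, under £300.00 → 0% → £0.00
E-reader £251.67: electronic goods, under £300.00 → 0% → £0.00
27" monitor £580.23: electronic goods, £300.00 or more → 5% → £29.01
Noise-cancelling headphones £349.67: electronic goods, £300.00 or more → 5% → £17.48
Bottle of rosé £14.93: alcoholic beverages → 13% → £1.94
Dish soap £4.95: all other tangible goods → 8.5% → £0.42
Total tax = £1.51 + £3.92 + £88.73 + £1.52 + £0.99 + £29.01 + £17.48 + £1.94 + £0.42 = £145.52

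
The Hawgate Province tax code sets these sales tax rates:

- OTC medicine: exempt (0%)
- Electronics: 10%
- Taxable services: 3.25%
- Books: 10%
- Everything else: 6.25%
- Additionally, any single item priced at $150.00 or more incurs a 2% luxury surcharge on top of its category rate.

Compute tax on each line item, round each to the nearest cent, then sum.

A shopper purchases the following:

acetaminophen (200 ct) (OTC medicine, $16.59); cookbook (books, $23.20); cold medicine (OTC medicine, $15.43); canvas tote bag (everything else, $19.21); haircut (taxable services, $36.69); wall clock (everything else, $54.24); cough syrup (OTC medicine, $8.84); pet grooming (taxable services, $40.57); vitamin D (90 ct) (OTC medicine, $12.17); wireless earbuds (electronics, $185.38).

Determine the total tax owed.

Acetaminophen (200 ct) $16.59: OTC medicine → 0% → $0.00
Cookbook $23.20: books → 10% → $2.32
Cold medicine $15.43: OTC medicine → 0% → $0.00
Canvas tote bag $19.21: everything else → 6.25% → $1.20
Haircut $36.69: taxable services → 3.25% → $1.19
Wall clock $54.24: everything else → 6.25% → $3.39
Cough syrup $8.84: OTC medicine → 0% → $0.00
Pet grooming $40.57: taxable services → 3.25% → $1.32
Vitamin D (90 ct) $12.17: OTC medicine → 0% → $0.00
Wireless earbuds $185.38: electronics → 10% + 2% surcharge = 12% → $22.25
Total tax = $2.32 + $1.20 + $1.19 + $3.39 + $1.32 + $22.25 = $31.67

$31.67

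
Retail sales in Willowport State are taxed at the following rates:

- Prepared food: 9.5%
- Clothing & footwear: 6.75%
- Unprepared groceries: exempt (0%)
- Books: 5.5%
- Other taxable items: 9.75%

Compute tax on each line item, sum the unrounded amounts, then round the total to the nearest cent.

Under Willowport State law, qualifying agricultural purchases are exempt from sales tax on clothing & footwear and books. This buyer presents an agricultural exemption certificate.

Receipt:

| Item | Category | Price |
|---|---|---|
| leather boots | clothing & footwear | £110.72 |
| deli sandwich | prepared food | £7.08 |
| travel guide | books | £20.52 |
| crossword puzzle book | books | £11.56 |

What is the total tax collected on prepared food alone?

£0.67

Deli sandwich £7.08: prepared food → 9.5% → £0.6726
Tax on prepared food: unrounded sum = £0.6726 → £0.67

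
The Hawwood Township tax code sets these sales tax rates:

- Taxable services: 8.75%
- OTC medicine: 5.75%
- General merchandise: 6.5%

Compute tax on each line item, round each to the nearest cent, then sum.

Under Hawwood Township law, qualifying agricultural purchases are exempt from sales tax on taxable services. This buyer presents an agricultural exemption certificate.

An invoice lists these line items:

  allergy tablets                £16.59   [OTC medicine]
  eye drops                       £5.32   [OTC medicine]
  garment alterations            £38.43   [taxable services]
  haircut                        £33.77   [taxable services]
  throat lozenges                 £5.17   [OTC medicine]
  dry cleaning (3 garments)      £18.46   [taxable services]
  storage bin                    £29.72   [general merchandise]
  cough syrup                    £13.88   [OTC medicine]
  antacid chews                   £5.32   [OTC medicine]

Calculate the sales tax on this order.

£4.60

Allergy tablets £16.59: OTC medicine → 5.75% → £0.95
Eye drops £5.32: OTC medicine → 5.75% → £0.31
Garment alterations £38.43: taxable services, buyer-exempt → 0% → £0.00
Haircut £33.77: taxable services, buyer-exempt → 0% → £0.00
Throat lozenges £5.17: OTC medicine → 5.75% → £0.30
Dry cleaning (3 garments) £18.46: taxable services, buyer-exempt → 0% → £0.00
Storage bin £29.72: general merchandise → 6.5% → £1.93
Cough syrup £13.88: OTC medicine → 5.75% → £0.80
Antacid chews £5.32: OTC medicine → 5.75% → £0.31
Total tax = £0.95 + £0.31 + £0.30 + £1.93 + £0.80 + £0.31 = £4.60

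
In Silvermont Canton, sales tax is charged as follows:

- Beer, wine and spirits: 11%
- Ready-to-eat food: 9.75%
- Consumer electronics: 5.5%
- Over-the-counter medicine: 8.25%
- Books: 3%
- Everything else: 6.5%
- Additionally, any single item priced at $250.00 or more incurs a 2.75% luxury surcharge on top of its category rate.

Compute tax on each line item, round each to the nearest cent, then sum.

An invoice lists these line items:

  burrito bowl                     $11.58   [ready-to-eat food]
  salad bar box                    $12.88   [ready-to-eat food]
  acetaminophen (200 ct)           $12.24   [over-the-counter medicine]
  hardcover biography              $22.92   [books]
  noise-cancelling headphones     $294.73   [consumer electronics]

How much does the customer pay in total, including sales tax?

Burrito bowl $11.58: ready-to-eat food → 9.75% → $1.13
Salad bar box $12.88: ready-to-eat food → 9.75% → $1.26
Acetaminophen (200 ct) $12.24: over-the-counter medicine → 8.25% → $1.01
Hardcover biography $22.92: books → 3% → $0.69
Noise-cancelling headphones $294.73: consumer electronics → 5.5% + 2.75% surcharge = 8.25% → $24.32
Subtotal = $354.35; tax = $28.41; total due = $382.76

$382.76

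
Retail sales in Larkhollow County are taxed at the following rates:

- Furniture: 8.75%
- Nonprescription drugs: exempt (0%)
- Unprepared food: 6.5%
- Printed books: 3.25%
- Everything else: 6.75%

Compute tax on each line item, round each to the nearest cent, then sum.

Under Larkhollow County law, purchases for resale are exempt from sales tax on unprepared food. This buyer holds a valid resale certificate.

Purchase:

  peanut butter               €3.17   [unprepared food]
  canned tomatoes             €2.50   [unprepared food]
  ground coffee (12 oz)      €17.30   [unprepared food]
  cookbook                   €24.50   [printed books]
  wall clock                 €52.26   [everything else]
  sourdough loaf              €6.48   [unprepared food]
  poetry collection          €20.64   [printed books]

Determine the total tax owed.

Peanut butter €3.17: unprepared food, buyer-exempt → 0% → €0.00
Canned tomatoes €2.50: unprepared food, buyer-exempt → 0% → €0.00
Ground coffee (12 oz) €17.30: unprepared food, buyer-exempt → 0% → €0.00
Cookbook €24.50: printed books → 3.25% → €0.80
Wall clock €52.26: everything else → 6.75% → €3.53
Sourdough loaf €6.48: unprepared food, buyer-exempt → 0% → €0.00
Poetry collection €20.64: printed books → 3.25% → €0.67
Total tax = €0.80 + €3.53 + €0.67 = €5.00

€5.00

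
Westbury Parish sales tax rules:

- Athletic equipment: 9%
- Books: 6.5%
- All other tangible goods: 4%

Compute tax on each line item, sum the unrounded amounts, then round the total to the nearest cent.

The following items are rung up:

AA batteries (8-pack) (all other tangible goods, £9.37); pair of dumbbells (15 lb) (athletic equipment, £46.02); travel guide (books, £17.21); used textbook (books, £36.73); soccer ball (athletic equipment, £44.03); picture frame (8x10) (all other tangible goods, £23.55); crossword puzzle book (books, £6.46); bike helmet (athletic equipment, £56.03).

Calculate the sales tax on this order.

£18.39

AA batteries (8-pack) £9.37: all other tangible goods → 4% → £0.3748
Pair of dumbbells (15 lb) £46.02: athletic equipment → 9% → £4.1418
Travel guide £17.21: books → 6.5% → £1.11865
Used textbook £36.73: books → 6.5% → £2.38745
Soccer ball £44.03: athletic equipment → 9% → £3.9627
Picture frame (8x10) £23.55: all other tangible goods → 4% → £0.942
Crossword puzzle book £6.46: books → 6.5% → £0.4199
Bike helmet £56.03: athletic equipment → 9% → £5.0427
Unrounded tax sum = £18.39 → £18.39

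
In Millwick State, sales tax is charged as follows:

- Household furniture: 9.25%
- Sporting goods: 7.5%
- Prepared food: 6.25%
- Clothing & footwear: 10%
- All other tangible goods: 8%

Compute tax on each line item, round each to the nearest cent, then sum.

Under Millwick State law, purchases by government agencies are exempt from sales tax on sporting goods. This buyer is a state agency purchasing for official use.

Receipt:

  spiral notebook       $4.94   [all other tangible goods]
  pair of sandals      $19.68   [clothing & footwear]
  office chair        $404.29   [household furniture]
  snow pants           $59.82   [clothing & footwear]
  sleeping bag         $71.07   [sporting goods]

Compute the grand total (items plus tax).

Spiral notebook $4.94: all other tangible goods → 8% → $0.40
Pair of sandals $19.68: clothing & footwear → 10% → $1.97
Office chair $404.29: household furniture → 9.25% → $37.40
Snow pants $59.82: clothing & footwear → 10% → $5.98
Sleeping bag $71.07: sporting goods, buyer-exempt → 0% → $0.00
Subtotal = $559.80; tax = $45.75; total due = $605.55

$605.55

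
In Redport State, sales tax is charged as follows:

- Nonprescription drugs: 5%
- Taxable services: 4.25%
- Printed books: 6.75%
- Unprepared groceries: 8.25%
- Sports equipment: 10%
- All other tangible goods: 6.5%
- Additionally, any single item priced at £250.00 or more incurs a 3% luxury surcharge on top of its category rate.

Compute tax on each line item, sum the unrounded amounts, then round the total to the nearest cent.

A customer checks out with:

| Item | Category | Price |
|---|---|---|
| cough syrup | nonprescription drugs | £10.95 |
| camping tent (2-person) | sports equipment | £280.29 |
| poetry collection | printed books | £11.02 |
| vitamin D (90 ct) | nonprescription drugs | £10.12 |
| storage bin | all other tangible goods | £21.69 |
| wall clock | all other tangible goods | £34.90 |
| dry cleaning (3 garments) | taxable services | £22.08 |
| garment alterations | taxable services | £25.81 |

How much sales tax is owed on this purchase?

£43.95

Cough syrup £10.95: nonprescription drugs → 5% → £0.5475
Camping tent (2-person) £280.29: sports equipment → 10% + 3% surcharge = 13% → £36.4377
Poetry collection £11.02: printed books → 6.75% → £0.74385
Vitamin D (90 ct) £10.12: nonprescription drugs → 5% → £0.506
Storage bin £21.69: all other tangible goods → 6.5% → £1.40985
Wall clock £34.90: all other tangible goods → 6.5% → £2.2685
Dry cleaning (3 garments) £22.08: taxable services → 4.25% → £0.9384
Garment alterations £25.81: taxable services → 4.25% → £1.096925
Unrounded tax sum = £43.948725 → £43.95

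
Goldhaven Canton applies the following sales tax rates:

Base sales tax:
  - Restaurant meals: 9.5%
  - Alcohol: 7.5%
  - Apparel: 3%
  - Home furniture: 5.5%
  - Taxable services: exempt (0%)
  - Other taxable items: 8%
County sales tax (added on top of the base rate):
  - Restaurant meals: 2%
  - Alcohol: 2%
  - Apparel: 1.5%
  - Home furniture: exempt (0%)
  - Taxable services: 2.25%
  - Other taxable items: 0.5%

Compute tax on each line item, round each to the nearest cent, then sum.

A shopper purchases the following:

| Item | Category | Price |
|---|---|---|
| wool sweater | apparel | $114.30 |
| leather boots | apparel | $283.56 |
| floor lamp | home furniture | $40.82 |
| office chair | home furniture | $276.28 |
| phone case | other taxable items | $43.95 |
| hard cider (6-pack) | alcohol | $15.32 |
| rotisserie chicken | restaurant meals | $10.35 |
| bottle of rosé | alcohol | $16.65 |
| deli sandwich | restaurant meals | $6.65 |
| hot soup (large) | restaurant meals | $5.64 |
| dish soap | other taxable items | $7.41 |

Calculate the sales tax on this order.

$45.36

Wool sweater $114.30: apparel → 3% + 1.5% county = 4.5% → $5.14
Leather boots $283.56: apparel → 3% + 1.5% county = 4.5% → $12.76
Floor lamp $40.82: home furniture → 5.5% + 0% county = 5.5% → $2.25
Office chair $276.28: home furniture → 5.5% + 0% county = 5.5% → $15.20
Phone case $43.95: other taxable items → 8% + 0.5% county = 8.5% → $3.74
Hard cider (6-pack) $15.32: alcohol → 7.5% + 2% county = 9.5% → $1.46
Rotisserie chicken $10.35: restaurant meals → 9.5% + 2% county = 11.5% → $1.19
Bottle of rosé $16.65: alcohol → 7.5% + 2% county = 9.5% → $1.58
Deli sandwich $6.65: restaurant meals → 9.5% + 2% county = 11.5% → $0.76
Hot soup (large) $5.64: restaurant meals → 9.5% + 2% county = 11.5% → $0.65
Dish soap $7.41: other taxable items → 8% + 0.5% county = 8.5% → $0.63
Total tax = $5.14 + $12.76 + $2.25 + $15.20 + $3.74 + $1.46 + $1.19 + $1.58 + $0.76 + $0.65 + $0.63 = $45.36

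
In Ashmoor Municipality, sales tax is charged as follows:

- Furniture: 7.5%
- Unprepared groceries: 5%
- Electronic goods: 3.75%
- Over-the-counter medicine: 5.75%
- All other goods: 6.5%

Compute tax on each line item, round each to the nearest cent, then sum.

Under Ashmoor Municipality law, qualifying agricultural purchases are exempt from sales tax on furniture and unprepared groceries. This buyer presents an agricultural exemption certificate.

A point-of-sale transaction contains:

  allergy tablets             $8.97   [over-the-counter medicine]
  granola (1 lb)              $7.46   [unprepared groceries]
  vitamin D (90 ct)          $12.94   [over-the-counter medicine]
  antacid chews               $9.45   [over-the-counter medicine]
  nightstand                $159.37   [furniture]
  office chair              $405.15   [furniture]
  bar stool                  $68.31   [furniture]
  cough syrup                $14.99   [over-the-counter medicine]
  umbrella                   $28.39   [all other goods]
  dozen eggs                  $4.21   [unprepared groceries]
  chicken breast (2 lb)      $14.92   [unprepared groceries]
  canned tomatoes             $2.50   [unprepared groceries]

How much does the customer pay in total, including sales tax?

$741.17

Allergy tablets $8.97: over-the-counter medicine → 5.75% → $0.52
Granola (1 lb) $7.46: unprepared groceries, buyer-exempt → 0% → $0.00
Vitamin D (90 ct) $12.94: over-the-counter medicine → 5.75% → $0.74
Antacid chews $9.45: over-the-counter medicine → 5.75% → $0.54
Nightstand $159.37: furniture, buyer-exempt → 0% → $0.00
Office chair $405.15: furniture, buyer-exempt → 0% → $0.00
Bar stool $68.31: furniture, buyer-exempt → 0% → $0.00
Cough syrup $14.99: over-the-counter medicine → 5.75% → $0.86
Umbrella $28.39: all other goods → 6.5% → $1.85
Dozen eggs $4.21: unprepared groceries, buyer-exempt → 0% → $0.00
Chicken breast (2 lb) $14.92: unprepared groceries, buyer-exempt → 0% → $0.00
Canned tomatoes $2.50: unprepared groceries, buyer-exempt → 0% → $0.00
Subtotal = $736.66; tax = $4.51; total due = $741.17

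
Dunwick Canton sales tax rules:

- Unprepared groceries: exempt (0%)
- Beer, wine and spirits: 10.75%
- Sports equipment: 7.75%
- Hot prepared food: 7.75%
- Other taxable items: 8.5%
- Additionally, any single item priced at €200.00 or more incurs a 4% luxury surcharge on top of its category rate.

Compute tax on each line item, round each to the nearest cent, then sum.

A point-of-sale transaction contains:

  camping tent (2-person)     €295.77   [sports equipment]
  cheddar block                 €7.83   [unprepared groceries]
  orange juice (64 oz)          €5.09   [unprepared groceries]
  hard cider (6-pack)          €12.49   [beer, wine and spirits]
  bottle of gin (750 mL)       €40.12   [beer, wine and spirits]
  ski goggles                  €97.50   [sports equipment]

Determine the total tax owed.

€47.96

Camping tent (2-person) €295.77: sports equipment → 7.75% + 4% surcharge = 11.75% → €34.75
Cheddar block €7.83: unprepared groceries → 0% → €0.00
Orange juice (64 oz) €5.09: unprepared groceries → 0% → €0.00
Hard cider (6-pack) €12.49: beer, wine and spirits → 10.75% → €1.34
Bottle of gin (750 mL) €40.12: beer, wine and spirits → 10.75% → €4.31
Ski goggles €97.50: sports equipment → 7.75% → €7.56
Total tax = €34.75 + €1.34 + €4.31 + €7.56 = €47.96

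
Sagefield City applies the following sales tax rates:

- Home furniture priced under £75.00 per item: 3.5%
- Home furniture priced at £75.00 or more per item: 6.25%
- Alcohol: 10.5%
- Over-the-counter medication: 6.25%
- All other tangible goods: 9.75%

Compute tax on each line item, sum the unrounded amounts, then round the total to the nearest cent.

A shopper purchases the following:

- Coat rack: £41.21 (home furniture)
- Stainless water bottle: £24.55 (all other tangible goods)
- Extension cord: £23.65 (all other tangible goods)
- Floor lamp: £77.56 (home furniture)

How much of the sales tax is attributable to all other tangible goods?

Stainless water bottle £24.55: all other tangible goods → 9.75% → £2.393625
Extension cord £23.65: all other tangible goods → 9.75% → £2.305875
Tax on all other tangible goods: unrounded sum = £4.6995 → £4.70

£4.70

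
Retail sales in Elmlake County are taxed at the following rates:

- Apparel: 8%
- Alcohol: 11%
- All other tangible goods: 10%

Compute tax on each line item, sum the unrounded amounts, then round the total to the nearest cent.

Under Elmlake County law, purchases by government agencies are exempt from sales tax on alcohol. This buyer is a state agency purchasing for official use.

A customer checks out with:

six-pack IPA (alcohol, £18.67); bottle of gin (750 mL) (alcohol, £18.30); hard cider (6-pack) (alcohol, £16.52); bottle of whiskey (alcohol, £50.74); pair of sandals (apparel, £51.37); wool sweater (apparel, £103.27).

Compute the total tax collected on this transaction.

£12.37

Six-pack IPA £18.67: alcohol, buyer-exempt → 0% → £0.00
Bottle of gin (750 mL) £18.30: alcohol, buyer-exempt → 0% → £0.00
Hard cider (6-pack) £16.52: alcohol, buyer-exempt → 0% → £0.00
Bottle of whiskey £50.74: alcohol, buyer-exempt → 0% → £0.00
Pair of sandals £51.37: apparel → 8% → £4.1096
Wool sweater £103.27: apparel → 8% → £8.2616
Unrounded tax sum = £12.3712 → £12.37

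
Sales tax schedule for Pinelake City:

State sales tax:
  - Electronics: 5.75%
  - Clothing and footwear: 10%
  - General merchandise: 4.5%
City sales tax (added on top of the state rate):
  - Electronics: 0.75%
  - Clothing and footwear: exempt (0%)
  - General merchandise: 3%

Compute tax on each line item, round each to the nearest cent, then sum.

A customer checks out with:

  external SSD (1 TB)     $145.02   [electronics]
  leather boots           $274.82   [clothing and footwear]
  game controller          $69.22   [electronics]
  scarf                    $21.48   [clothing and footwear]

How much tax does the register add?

$43.56

External SSD (1 TB) $145.02: electronics → 5.75% + 0.75% city = 6.5% → $9.43
Leather boots $274.82: clothing and footwear → 10% + 0% city = 10% → $27.48
Game controller $69.22: electronics → 5.75% + 0.75% city = 6.5% → $4.50
Scarf $21.48: clothing and footwear → 10% + 0% city = 10% → $2.15
Total tax = $9.43 + $27.48 + $4.50 + $2.15 = $43.56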